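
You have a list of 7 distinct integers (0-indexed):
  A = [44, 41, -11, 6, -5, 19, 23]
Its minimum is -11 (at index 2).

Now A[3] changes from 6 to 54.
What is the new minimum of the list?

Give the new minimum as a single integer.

Answer: -11

Derivation:
Old min = -11 (at index 2)
Change: A[3] 6 -> 54
Changed element was NOT the old min.
  New min = min(old_min, new_val) = min(-11, 54) = -11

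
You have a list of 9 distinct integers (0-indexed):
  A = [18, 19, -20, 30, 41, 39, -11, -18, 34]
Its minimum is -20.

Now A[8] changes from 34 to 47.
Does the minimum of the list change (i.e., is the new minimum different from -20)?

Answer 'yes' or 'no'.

Answer: no

Derivation:
Old min = -20
Change: A[8] 34 -> 47
Changed element was NOT the min; min changes only if 47 < -20.
New min = -20; changed? no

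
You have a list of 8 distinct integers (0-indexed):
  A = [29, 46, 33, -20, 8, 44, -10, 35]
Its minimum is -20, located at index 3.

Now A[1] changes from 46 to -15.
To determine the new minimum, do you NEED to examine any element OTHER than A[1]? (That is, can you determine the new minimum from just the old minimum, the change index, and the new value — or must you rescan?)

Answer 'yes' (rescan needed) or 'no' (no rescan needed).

Old min = -20 at index 3
Change at index 1: 46 -> -15
Index 1 was NOT the min. New min = min(-20, -15). No rescan of other elements needed.
Needs rescan: no

Answer: no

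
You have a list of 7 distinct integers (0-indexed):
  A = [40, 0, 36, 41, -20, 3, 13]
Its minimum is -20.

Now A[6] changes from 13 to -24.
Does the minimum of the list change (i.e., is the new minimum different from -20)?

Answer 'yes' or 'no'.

Answer: yes

Derivation:
Old min = -20
Change: A[6] 13 -> -24
Changed element was NOT the min; min changes only if -24 < -20.
New min = -24; changed? yes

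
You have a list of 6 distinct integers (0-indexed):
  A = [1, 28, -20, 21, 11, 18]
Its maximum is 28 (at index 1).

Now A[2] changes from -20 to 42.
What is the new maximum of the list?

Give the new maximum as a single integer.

Answer: 42

Derivation:
Old max = 28 (at index 1)
Change: A[2] -20 -> 42
Changed element was NOT the old max.
  New max = max(old_max, new_val) = max(28, 42) = 42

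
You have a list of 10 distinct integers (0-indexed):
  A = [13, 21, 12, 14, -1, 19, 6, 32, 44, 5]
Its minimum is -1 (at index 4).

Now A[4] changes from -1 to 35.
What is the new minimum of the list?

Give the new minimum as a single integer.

Old min = -1 (at index 4)
Change: A[4] -1 -> 35
Changed element WAS the min. Need to check: is 35 still <= all others?
  Min of remaining elements: 5
  New min = min(35, 5) = 5

Answer: 5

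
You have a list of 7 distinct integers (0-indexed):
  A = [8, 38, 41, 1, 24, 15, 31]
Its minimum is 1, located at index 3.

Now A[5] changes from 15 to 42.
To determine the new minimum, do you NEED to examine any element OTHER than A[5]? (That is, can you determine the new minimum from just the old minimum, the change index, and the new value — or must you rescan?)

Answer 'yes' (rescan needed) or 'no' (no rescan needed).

Answer: no

Derivation:
Old min = 1 at index 3
Change at index 5: 15 -> 42
Index 5 was NOT the min. New min = min(1, 42). No rescan of other elements needed.
Needs rescan: no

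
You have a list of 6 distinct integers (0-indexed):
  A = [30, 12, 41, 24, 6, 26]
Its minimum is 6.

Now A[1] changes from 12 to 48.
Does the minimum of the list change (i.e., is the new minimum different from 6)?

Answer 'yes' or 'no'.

Answer: no

Derivation:
Old min = 6
Change: A[1] 12 -> 48
Changed element was NOT the min; min changes only if 48 < 6.
New min = 6; changed? no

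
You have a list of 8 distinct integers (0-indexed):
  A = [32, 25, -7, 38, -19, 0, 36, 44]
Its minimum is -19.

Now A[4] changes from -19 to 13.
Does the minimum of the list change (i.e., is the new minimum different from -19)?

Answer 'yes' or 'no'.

Old min = -19
Change: A[4] -19 -> 13
Changed element was the min; new min must be rechecked.
New min = -7; changed? yes

Answer: yes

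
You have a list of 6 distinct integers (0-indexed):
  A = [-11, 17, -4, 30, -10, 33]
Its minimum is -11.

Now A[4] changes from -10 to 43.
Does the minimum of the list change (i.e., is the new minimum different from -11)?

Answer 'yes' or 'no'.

Old min = -11
Change: A[4] -10 -> 43
Changed element was NOT the min; min changes only if 43 < -11.
New min = -11; changed? no

Answer: no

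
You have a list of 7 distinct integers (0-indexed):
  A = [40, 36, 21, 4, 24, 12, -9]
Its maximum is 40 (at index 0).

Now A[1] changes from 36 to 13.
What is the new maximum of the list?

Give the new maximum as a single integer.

Answer: 40

Derivation:
Old max = 40 (at index 0)
Change: A[1] 36 -> 13
Changed element was NOT the old max.
  New max = max(old_max, new_val) = max(40, 13) = 40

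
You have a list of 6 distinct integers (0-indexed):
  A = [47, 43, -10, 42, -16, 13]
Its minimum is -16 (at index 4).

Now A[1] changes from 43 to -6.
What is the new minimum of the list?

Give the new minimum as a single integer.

Old min = -16 (at index 4)
Change: A[1] 43 -> -6
Changed element was NOT the old min.
  New min = min(old_min, new_val) = min(-16, -6) = -16

Answer: -16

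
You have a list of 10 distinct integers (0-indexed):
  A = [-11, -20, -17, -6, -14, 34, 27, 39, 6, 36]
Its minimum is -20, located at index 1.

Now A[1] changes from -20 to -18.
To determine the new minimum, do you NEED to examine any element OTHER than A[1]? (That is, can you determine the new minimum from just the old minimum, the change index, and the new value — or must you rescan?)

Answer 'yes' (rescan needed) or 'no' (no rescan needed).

Old min = -20 at index 1
Change at index 1: -20 -> -18
Index 1 WAS the min and new value -18 > old min -20. Must rescan other elements to find the new min.
Needs rescan: yes

Answer: yes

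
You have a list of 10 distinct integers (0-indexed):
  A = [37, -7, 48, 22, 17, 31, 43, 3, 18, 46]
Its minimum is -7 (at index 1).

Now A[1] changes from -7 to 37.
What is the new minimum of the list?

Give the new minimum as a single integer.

Old min = -7 (at index 1)
Change: A[1] -7 -> 37
Changed element WAS the min. Need to check: is 37 still <= all others?
  Min of remaining elements: 3
  New min = min(37, 3) = 3

Answer: 3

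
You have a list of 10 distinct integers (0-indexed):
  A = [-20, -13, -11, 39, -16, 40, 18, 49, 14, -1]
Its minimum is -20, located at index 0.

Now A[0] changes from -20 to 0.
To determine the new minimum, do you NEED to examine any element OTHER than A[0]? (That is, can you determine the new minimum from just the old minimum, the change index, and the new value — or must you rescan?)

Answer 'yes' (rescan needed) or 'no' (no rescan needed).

Old min = -20 at index 0
Change at index 0: -20 -> 0
Index 0 WAS the min and new value 0 > old min -20. Must rescan other elements to find the new min.
Needs rescan: yes

Answer: yes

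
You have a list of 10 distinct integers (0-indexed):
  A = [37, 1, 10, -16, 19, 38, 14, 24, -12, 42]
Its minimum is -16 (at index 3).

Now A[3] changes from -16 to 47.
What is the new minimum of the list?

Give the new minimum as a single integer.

Old min = -16 (at index 3)
Change: A[3] -16 -> 47
Changed element WAS the min. Need to check: is 47 still <= all others?
  Min of remaining elements: -12
  New min = min(47, -12) = -12

Answer: -12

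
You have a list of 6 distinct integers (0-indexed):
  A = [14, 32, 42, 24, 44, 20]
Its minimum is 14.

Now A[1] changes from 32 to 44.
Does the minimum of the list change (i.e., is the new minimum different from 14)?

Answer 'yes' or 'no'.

Answer: no

Derivation:
Old min = 14
Change: A[1] 32 -> 44
Changed element was NOT the min; min changes only if 44 < 14.
New min = 14; changed? no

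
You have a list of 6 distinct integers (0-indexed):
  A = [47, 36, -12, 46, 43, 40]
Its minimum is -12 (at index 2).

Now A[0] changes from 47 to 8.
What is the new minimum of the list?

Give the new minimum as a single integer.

Old min = -12 (at index 2)
Change: A[0] 47 -> 8
Changed element was NOT the old min.
  New min = min(old_min, new_val) = min(-12, 8) = -12

Answer: -12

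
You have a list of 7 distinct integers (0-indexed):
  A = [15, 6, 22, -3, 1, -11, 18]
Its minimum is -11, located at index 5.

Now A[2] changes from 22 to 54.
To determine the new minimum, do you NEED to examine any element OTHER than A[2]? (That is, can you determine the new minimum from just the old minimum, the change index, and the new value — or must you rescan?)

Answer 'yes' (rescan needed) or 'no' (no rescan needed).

Answer: no

Derivation:
Old min = -11 at index 5
Change at index 2: 22 -> 54
Index 2 was NOT the min. New min = min(-11, 54). No rescan of other elements needed.
Needs rescan: no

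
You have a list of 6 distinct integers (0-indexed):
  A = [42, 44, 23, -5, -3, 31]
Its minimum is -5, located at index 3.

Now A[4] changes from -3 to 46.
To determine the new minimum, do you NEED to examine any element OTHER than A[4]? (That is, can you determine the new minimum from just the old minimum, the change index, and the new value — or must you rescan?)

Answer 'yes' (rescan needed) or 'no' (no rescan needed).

Answer: no

Derivation:
Old min = -5 at index 3
Change at index 4: -3 -> 46
Index 4 was NOT the min. New min = min(-5, 46). No rescan of other elements needed.
Needs rescan: no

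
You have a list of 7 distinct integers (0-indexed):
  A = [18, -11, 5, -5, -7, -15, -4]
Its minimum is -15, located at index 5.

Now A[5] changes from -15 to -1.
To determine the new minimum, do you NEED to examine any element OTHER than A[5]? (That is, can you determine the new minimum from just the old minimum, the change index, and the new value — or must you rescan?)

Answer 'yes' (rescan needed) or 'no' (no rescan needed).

Answer: yes

Derivation:
Old min = -15 at index 5
Change at index 5: -15 -> -1
Index 5 WAS the min and new value -1 > old min -15. Must rescan other elements to find the new min.
Needs rescan: yes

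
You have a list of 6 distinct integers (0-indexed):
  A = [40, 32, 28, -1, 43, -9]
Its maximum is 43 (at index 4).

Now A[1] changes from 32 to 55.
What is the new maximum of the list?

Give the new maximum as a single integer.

Answer: 55

Derivation:
Old max = 43 (at index 4)
Change: A[1] 32 -> 55
Changed element was NOT the old max.
  New max = max(old_max, new_val) = max(43, 55) = 55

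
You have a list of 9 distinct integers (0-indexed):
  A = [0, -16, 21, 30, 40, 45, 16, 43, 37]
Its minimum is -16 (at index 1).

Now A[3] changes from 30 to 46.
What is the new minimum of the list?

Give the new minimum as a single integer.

Old min = -16 (at index 1)
Change: A[3] 30 -> 46
Changed element was NOT the old min.
  New min = min(old_min, new_val) = min(-16, 46) = -16

Answer: -16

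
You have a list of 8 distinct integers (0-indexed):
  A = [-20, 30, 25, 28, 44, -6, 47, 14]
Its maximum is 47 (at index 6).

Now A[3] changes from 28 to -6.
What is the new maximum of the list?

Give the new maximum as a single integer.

Old max = 47 (at index 6)
Change: A[3] 28 -> -6
Changed element was NOT the old max.
  New max = max(old_max, new_val) = max(47, -6) = 47

Answer: 47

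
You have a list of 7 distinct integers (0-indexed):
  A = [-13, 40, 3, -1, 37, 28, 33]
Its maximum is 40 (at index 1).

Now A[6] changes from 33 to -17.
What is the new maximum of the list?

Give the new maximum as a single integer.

Answer: 40

Derivation:
Old max = 40 (at index 1)
Change: A[6] 33 -> -17
Changed element was NOT the old max.
  New max = max(old_max, new_val) = max(40, -17) = 40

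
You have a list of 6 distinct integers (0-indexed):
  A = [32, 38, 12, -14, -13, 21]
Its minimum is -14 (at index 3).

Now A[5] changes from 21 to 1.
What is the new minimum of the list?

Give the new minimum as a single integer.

Old min = -14 (at index 3)
Change: A[5] 21 -> 1
Changed element was NOT the old min.
  New min = min(old_min, new_val) = min(-14, 1) = -14

Answer: -14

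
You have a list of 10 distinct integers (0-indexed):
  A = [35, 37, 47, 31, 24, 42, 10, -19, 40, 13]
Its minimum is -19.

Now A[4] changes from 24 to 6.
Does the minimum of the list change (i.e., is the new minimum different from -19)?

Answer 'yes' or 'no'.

Old min = -19
Change: A[4] 24 -> 6
Changed element was NOT the min; min changes only if 6 < -19.
New min = -19; changed? no

Answer: no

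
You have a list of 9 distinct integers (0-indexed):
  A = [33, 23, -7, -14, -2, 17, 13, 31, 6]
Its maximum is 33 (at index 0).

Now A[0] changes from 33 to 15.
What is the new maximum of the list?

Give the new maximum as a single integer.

Old max = 33 (at index 0)
Change: A[0] 33 -> 15
Changed element WAS the max -> may need rescan.
  Max of remaining elements: 31
  New max = max(15, 31) = 31

Answer: 31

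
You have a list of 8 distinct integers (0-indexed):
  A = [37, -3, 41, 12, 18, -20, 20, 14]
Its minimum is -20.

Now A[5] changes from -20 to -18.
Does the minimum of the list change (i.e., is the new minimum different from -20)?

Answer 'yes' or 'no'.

Old min = -20
Change: A[5] -20 -> -18
Changed element was the min; new min must be rechecked.
New min = -18; changed? yes

Answer: yes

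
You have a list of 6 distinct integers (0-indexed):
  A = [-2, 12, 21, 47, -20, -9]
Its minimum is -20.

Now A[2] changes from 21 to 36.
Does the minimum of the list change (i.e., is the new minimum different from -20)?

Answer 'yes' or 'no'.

Answer: no

Derivation:
Old min = -20
Change: A[2] 21 -> 36
Changed element was NOT the min; min changes only if 36 < -20.
New min = -20; changed? no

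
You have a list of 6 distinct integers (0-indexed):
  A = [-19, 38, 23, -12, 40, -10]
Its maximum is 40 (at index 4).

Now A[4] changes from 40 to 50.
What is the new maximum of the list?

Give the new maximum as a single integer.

Old max = 40 (at index 4)
Change: A[4] 40 -> 50
Changed element WAS the max -> may need rescan.
  Max of remaining elements: 38
  New max = max(50, 38) = 50

Answer: 50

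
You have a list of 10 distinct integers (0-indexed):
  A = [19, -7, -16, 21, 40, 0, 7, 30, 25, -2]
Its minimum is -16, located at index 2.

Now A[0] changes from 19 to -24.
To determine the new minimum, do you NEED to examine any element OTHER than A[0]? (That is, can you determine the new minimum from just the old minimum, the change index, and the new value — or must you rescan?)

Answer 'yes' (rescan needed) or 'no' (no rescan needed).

Old min = -16 at index 2
Change at index 0: 19 -> -24
Index 0 was NOT the min. New min = min(-16, -24). No rescan of other elements needed.
Needs rescan: no

Answer: no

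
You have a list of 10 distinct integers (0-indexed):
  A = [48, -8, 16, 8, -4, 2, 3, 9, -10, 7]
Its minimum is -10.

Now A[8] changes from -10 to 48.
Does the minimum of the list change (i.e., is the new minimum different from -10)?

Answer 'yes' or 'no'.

Old min = -10
Change: A[8] -10 -> 48
Changed element was the min; new min must be rechecked.
New min = -8; changed? yes

Answer: yes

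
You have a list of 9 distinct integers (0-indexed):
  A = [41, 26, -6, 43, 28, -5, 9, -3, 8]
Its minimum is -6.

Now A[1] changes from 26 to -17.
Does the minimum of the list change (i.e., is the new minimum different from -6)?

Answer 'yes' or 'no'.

Old min = -6
Change: A[1] 26 -> -17
Changed element was NOT the min; min changes only if -17 < -6.
New min = -17; changed? yes

Answer: yes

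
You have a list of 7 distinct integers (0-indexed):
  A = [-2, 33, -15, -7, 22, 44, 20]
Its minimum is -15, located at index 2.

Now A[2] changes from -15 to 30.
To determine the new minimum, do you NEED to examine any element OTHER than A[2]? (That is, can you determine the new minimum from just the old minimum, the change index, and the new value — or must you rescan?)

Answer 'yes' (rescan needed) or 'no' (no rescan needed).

Old min = -15 at index 2
Change at index 2: -15 -> 30
Index 2 WAS the min and new value 30 > old min -15. Must rescan other elements to find the new min.
Needs rescan: yes

Answer: yes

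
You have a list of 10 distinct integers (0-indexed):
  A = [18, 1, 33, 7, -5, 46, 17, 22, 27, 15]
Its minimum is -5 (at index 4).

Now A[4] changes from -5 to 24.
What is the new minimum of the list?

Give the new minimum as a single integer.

Answer: 1

Derivation:
Old min = -5 (at index 4)
Change: A[4] -5 -> 24
Changed element WAS the min. Need to check: is 24 still <= all others?
  Min of remaining elements: 1
  New min = min(24, 1) = 1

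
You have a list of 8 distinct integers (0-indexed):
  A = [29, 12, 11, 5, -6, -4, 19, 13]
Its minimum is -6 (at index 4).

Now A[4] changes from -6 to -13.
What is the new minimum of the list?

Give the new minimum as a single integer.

Answer: -13

Derivation:
Old min = -6 (at index 4)
Change: A[4] -6 -> -13
Changed element WAS the min. Need to check: is -13 still <= all others?
  Min of remaining elements: -4
  New min = min(-13, -4) = -13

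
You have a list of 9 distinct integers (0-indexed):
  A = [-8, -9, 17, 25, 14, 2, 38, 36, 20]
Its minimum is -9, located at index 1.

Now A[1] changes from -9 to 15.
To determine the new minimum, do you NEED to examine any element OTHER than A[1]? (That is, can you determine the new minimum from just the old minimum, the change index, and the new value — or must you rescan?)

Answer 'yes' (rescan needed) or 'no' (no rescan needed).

Answer: yes

Derivation:
Old min = -9 at index 1
Change at index 1: -9 -> 15
Index 1 WAS the min and new value 15 > old min -9. Must rescan other elements to find the new min.
Needs rescan: yes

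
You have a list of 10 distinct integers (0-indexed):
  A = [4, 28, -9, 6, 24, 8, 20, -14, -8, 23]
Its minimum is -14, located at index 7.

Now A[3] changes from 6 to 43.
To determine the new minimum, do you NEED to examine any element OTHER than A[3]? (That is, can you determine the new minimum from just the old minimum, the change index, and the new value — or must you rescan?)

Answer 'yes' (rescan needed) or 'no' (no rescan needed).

Answer: no

Derivation:
Old min = -14 at index 7
Change at index 3: 6 -> 43
Index 3 was NOT the min. New min = min(-14, 43). No rescan of other elements needed.
Needs rescan: no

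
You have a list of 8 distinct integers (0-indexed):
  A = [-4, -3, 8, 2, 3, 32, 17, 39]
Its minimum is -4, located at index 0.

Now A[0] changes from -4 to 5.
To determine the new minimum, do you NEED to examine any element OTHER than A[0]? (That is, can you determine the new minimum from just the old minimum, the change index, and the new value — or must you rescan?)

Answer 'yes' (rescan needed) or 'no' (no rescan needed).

Answer: yes

Derivation:
Old min = -4 at index 0
Change at index 0: -4 -> 5
Index 0 WAS the min and new value 5 > old min -4. Must rescan other elements to find the new min.
Needs rescan: yes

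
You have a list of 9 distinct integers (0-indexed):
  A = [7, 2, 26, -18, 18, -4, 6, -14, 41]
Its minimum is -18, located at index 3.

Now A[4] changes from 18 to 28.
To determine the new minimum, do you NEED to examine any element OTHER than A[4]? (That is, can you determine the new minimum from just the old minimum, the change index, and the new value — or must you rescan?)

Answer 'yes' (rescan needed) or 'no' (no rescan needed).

Answer: no

Derivation:
Old min = -18 at index 3
Change at index 4: 18 -> 28
Index 4 was NOT the min. New min = min(-18, 28). No rescan of other elements needed.
Needs rescan: no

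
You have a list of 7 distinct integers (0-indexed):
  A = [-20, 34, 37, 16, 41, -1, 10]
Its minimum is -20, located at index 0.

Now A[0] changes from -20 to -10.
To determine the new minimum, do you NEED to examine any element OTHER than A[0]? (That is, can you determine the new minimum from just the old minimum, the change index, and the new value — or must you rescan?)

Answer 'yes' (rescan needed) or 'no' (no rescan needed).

Old min = -20 at index 0
Change at index 0: -20 -> -10
Index 0 WAS the min and new value -10 > old min -20. Must rescan other elements to find the new min.
Needs rescan: yes

Answer: yes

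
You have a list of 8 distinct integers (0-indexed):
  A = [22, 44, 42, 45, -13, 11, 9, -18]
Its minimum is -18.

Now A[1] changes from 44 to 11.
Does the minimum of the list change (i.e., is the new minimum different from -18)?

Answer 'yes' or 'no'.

Old min = -18
Change: A[1] 44 -> 11
Changed element was NOT the min; min changes only if 11 < -18.
New min = -18; changed? no

Answer: no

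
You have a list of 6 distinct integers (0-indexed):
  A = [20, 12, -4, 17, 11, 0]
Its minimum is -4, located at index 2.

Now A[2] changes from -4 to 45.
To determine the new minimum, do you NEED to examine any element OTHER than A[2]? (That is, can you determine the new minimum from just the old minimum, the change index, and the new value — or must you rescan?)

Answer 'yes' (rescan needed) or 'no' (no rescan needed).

Answer: yes

Derivation:
Old min = -4 at index 2
Change at index 2: -4 -> 45
Index 2 WAS the min and new value 45 > old min -4. Must rescan other elements to find the new min.
Needs rescan: yes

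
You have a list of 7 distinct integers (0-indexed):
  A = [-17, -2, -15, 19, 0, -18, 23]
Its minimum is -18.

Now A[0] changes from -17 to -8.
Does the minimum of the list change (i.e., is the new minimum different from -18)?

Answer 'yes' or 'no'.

Answer: no

Derivation:
Old min = -18
Change: A[0] -17 -> -8
Changed element was NOT the min; min changes only if -8 < -18.
New min = -18; changed? no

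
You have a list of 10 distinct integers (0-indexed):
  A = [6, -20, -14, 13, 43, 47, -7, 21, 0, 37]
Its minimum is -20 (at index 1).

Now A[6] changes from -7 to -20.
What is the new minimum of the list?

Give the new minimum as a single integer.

Old min = -20 (at index 1)
Change: A[6] -7 -> -20
Changed element was NOT the old min.
  New min = min(old_min, new_val) = min(-20, -20) = -20

Answer: -20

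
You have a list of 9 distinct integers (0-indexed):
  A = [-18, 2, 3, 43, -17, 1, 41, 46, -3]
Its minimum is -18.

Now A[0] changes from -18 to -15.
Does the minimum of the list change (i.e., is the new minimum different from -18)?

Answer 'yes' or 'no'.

Old min = -18
Change: A[0] -18 -> -15
Changed element was the min; new min must be rechecked.
New min = -17; changed? yes

Answer: yes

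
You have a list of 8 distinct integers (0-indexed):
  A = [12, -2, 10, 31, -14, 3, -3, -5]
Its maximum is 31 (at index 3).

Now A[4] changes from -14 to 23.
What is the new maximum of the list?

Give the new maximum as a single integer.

Old max = 31 (at index 3)
Change: A[4] -14 -> 23
Changed element was NOT the old max.
  New max = max(old_max, new_val) = max(31, 23) = 31

Answer: 31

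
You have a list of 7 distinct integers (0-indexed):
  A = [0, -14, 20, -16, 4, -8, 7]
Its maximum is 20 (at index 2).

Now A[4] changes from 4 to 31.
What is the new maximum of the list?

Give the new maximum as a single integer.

Old max = 20 (at index 2)
Change: A[4] 4 -> 31
Changed element was NOT the old max.
  New max = max(old_max, new_val) = max(20, 31) = 31

Answer: 31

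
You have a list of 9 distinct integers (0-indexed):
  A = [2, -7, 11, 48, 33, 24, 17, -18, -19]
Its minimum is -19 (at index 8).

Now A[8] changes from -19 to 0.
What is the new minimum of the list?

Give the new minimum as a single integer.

Answer: -18

Derivation:
Old min = -19 (at index 8)
Change: A[8] -19 -> 0
Changed element WAS the min. Need to check: is 0 still <= all others?
  Min of remaining elements: -18
  New min = min(0, -18) = -18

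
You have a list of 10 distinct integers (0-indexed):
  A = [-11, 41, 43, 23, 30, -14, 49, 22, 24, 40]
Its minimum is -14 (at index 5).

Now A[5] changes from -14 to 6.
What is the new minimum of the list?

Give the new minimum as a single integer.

Answer: -11

Derivation:
Old min = -14 (at index 5)
Change: A[5] -14 -> 6
Changed element WAS the min. Need to check: is 6 still <= all others?
  Min of remaining elements: -11
  New min = min(6, -11) = -11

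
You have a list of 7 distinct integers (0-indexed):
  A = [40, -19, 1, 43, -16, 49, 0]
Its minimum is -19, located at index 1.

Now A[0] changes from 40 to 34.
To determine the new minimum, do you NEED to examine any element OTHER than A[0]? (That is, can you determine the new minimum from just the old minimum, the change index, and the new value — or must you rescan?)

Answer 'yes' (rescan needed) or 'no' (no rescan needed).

Old min = -19 at index 1
Change at index 0: 40 -> 34
Index 0 was NOT the min. New min = min(-19, 34). No rescan of other elements needed.
Needs rescan: no

Answer: no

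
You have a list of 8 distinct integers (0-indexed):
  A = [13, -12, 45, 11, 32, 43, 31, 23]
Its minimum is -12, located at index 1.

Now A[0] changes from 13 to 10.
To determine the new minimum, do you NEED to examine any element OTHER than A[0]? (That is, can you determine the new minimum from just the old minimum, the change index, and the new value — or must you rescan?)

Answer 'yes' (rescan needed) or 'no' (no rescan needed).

Answer: no

Derivation:
Old min = -12 at index 1
Change at index 0: 13 -> 10
Index 0 was NOT the min. New min = min(-12, 10). No rescan of other elements needed.
Needs rescan: no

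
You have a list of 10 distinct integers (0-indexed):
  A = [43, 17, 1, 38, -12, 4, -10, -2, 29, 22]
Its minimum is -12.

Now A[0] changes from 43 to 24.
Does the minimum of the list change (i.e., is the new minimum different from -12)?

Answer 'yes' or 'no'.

Answer: no

Derivation:
Old min = -12
Change: A[0] 43 -> 24
Changed element was NOT the min; min changes only if 24 < -12.
New min = -12; changed? no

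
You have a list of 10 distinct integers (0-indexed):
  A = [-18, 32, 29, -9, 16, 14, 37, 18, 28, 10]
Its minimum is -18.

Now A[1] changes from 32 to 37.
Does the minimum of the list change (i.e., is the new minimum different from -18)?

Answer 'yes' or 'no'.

Answer: no

Derivation:
Old min = -18
Change: A[1] 32 -> 37
Changed element was NOT the min; min changes only if 37 < -18.
New min = -18; changed? no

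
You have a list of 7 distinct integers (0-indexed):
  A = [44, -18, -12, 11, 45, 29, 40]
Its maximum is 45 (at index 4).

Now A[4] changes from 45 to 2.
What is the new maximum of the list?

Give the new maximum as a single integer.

Old max = 45 (at index 4)
Change: A[4] 45 -> 2
Changed element WAS the max -> may need rescan.
  Max of remaining elements: 44
  New max = max(2, 44) = 44

Answer: 44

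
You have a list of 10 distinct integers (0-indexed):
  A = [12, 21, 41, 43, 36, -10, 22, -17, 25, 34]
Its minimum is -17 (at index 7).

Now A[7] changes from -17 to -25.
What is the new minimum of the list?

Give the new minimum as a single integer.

Old min = -17 (at index 7)
Change: A[7] -17 -> -25
Changed element WAS the min. Need to check: is -25 still <= all others?
  Min of remaining elements: -10
  New min = min(-25, -10) = -25

Answer: -25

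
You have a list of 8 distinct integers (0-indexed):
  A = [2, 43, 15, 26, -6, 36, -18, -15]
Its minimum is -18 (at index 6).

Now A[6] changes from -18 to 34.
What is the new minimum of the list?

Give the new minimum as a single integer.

Answer: -15

Derivation:
Old min = -18 (at index 6)
Change: A[6] -18 -> 34
Changed element WAS the min. Need to check: is 34 still <= all others?
  Min of remaining elements: -15
  New min = min(34, -15) = -15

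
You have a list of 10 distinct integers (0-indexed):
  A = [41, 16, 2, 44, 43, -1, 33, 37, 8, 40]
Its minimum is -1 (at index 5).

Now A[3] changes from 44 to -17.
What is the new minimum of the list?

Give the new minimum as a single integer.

Answer: -17

Derivation:
Old min = -1 (at index 5)
Change: A[3] 44 -> -17
Changed element was NOT the old min.
  New min = min(old_min, new_val) = min(-1, -17) = -17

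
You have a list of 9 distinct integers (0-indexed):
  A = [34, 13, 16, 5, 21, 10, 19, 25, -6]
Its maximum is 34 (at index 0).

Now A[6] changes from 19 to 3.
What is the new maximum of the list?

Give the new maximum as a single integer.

Old max = 34 (at index 0)
Change: A[6] 19 -> 3
Changed element was NOT the old max.
  New max = max(old_max, new_val) = max(34, 3) = 34

Answer: 34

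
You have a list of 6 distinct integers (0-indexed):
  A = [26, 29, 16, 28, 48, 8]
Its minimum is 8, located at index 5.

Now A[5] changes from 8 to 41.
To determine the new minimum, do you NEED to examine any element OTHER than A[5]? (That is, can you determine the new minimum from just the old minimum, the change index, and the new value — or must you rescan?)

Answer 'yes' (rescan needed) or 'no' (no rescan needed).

Answer: yes

Derivation:
Old min = 8 at index 5
Change at index 5: 8 -> 41
Index 5 WAS the min and new value 41 > old min 8. Must rescan other elements to find the new min.
Needs rescan: yes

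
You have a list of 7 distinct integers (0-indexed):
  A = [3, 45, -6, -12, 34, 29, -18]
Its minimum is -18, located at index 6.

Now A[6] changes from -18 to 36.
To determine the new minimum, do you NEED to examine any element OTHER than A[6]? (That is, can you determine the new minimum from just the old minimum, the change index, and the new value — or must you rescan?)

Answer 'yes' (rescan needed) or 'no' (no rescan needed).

Old min = -18 at index 6
Change at index 6: -18 -> 36
Index 6 WAS the min and new value 36 > old min -18. Must rescan other elements to find the new min.
Needs rescan: yes

Answer: yes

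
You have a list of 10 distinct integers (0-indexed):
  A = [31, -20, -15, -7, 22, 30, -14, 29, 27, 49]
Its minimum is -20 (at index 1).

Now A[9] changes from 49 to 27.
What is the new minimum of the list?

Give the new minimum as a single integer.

Answer: -20

Derivation:
Old min = -20 (at index 1)
Change: A[9] 49 -> 27
Changed element was NOT the old min.
  New min = min(old_min, new_val) = min(-20, 27) = -20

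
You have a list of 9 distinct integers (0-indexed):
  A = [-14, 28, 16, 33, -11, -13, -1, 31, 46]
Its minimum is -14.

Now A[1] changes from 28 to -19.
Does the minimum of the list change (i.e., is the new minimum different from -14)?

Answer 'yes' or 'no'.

Answer: yes

Derivation:
Old min = -14
Change: A[1] 28 -> -19
Changed element was NOT the min; min changes only if -19 < -14.
New min = -19; changed? yes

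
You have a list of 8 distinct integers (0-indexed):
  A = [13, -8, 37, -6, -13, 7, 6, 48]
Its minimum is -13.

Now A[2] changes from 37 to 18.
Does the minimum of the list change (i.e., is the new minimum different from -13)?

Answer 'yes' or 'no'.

Old min = -13
Change: A[2] 37 -> 18
Changed element was NOT the min; min changes only if 18 < -13.
New min = -13; changed? no

Answer: no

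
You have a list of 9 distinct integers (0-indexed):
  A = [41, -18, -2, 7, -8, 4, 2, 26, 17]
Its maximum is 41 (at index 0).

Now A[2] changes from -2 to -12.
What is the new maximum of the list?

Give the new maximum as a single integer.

Old max = 41 (at index 0)
Change: A[2] -2 -> -12
Changed element was NOT the old max.
  New max = max(old_max, new_val) = max(41, -12) = 41

Answer: 41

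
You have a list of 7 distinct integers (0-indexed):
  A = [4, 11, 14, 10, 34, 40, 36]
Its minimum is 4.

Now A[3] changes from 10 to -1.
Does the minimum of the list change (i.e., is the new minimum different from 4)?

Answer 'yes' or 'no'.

Answer: yes

Derivation:
Old min = 4
Change: A[3] 10 -> -1
Changed element was NOT the min; min changes only if -1 < 4.
New min = -1; changed? yes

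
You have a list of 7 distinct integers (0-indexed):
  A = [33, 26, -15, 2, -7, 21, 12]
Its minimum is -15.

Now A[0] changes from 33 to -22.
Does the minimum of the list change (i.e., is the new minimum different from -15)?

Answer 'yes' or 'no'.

Old min = -15
Change: A[0] 33 -> -22
Changed element was NOT the min; min changes only if -22 < -15.
New min = -22; changed? yes

Answer: yes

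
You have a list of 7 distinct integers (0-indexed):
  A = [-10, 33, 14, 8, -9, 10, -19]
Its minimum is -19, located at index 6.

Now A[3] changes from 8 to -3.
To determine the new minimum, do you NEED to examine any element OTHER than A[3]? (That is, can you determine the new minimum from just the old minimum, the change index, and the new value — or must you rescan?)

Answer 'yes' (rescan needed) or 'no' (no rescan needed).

Answer: no

Derivation:
Old min = -19 at index 6
Change at index 3: 8 -> -3
Index 3 was NOT the min. New min = min(-19, -3). No rescan of other elements needed.
Needs rescan: no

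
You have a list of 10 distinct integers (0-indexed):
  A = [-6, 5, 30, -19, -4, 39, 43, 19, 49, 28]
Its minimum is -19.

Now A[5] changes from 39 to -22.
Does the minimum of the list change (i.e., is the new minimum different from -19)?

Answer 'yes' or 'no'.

Old min = -19
Change: A[5] 39 -> -22
Changed element was NOT the min; min changes only if -22 < -19.
New min = -22; changed? yes

Answer: yes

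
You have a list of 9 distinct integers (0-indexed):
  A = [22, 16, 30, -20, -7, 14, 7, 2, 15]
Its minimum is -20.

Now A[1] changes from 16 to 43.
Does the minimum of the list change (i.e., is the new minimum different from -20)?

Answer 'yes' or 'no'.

Old min = -20
Change: A[1] 16 -> 43
Changed element was NOT the min; min changes only if 43 < -20.
New min = -20; changed? no

Answer: no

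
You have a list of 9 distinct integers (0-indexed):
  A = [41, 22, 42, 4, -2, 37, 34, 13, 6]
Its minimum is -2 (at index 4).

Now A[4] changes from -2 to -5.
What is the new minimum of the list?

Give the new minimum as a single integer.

Old min = -2 (at index 4)
Change: A[4] -2 -> -5
Changed element WAS the min. Need to check: is -5 still <= all others?
  Min of remaining elements: 4
  New min = min(-5, 4) = -5

Answer: -5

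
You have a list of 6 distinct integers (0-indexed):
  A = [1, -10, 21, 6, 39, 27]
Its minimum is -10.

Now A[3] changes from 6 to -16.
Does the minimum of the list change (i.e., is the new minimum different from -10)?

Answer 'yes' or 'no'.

Answer: yes

Derivation:
Old min = -10
Change: A[3] 6 -> -16
Changed element was NOT the min; min changes only if -16 < -10.
New min = -16; changed? yes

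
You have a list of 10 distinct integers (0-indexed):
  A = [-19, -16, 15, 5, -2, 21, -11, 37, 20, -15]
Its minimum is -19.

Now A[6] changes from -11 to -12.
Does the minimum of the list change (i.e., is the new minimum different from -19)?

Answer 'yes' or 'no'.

Answer: no

Derivation:
Old min = -19
Change: A[6] -11 -> -12
Changed element was NOT the min; min changes only if -12 < -19.
New min = -19; changed? no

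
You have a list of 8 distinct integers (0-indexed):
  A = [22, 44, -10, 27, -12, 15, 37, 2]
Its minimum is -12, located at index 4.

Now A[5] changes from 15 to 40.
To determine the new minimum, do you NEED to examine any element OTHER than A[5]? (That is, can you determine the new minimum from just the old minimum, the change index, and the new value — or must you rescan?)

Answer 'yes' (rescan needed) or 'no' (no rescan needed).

Old min = -12 at index 4
Change at index 5: 15 -> 40
Index 5 was NOT the min. New min = min(-12, 40). No rescan of other elements needed.
Needs rescan: no

Answer: no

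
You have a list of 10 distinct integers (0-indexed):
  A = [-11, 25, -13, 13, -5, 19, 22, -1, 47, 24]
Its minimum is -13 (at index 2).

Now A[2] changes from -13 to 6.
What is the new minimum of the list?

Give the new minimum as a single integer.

Answer: -11

Derivation:
Old min = -13 (at index 2)
Change: A[2] -13 -> 6
Changed element WAS the min. Need to check: is 6 still <= all others?
  Min of remaining elements: -11
  New min = min(6, -11) = -11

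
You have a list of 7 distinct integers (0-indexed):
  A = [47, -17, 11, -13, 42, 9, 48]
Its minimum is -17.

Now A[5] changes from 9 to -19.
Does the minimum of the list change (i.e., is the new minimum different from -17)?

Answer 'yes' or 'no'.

Old min = -17
Change: A[5] 9 -> -19
Changed element was NOT the min; min changes only if -19 < -17.
New min = -19; changed? yes

Answer: yes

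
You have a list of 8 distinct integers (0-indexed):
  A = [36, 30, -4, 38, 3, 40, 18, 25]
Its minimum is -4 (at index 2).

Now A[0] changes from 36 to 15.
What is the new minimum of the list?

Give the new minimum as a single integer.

Old min = -4 (at index 2)
Change: A[0] 36 -> 15
Changed element was NOT the old min.
  New min = min(old_min, new_val) = min(-4, 15) = -4

Answer: -4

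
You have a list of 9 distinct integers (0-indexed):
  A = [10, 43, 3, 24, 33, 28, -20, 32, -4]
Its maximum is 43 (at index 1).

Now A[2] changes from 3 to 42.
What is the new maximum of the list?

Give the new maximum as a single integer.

Old max = 43 (at index 1)
Change: A[2] 3 -> 42
Changed element was NOT the old max.
  New max = max(old_max, new_val) = max(43, 42) = 43

Answer: 43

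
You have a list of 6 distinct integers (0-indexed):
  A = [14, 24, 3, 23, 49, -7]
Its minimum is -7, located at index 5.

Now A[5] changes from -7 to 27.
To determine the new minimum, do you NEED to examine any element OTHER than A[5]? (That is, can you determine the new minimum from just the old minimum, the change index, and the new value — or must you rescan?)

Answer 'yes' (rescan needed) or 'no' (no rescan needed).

Old min = -7 at index 5
Change at index 5: -7 -> 27
Index 5 WAS the min and new value 27 > old min -7. Must rescan other elements to find the new min.
Needs rescan: yes

Answer: yes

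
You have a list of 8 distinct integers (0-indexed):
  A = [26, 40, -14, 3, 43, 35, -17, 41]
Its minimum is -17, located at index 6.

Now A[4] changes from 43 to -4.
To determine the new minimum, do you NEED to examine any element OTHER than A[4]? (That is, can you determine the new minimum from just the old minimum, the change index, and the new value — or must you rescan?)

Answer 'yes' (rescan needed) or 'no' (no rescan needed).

Answer: no

Derivation:
Old min = -17 at index 6
Change at index 4: 43 -> -4
Index 4 was NOT the min. New min = min(-17, -4). No rescan of other elements needed.
Needs rescan: no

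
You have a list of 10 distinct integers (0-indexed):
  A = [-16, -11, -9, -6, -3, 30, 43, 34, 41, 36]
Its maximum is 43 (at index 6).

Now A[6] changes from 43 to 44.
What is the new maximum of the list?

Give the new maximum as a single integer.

Answer: 44

Derivation:
Old max = 43 (at index 6)
Change: A[6] 43 -> 44
Changed element WAS the max -> may need rescan.
  Max of remaining elements: 41
  New max = max(44, 41) = 44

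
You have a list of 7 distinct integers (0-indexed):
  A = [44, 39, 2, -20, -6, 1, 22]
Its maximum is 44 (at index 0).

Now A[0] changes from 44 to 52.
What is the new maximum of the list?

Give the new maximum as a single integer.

Old max = 44 (at index 0)
Change: A[0] 44 -> 52
Changed element WAS the max -> may need rescan.
  Max of remaining elements: 39
  New max = max(52, 39) = 52

Answer: 52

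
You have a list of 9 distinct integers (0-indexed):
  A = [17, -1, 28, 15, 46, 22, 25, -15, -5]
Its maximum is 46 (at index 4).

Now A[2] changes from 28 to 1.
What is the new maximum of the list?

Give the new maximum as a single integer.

Answer: 46

Derivation:
Old max = 46 (at index 4)
Change: A[2] 28 -> 1
Changed element was NOT the old max.
  New max = max(old_max, new_val) = max(46, 1) = 46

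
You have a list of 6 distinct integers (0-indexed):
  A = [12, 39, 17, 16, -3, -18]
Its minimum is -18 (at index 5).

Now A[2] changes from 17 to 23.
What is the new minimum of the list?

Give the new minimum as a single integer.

Answer: -18

Derivation:
Old min = -18 (at index 5)
Change: A[2] 17 -> 23
Changed element was NOT the old min.
  New min = min(old_min, new_val) = min(-18, 23) = -18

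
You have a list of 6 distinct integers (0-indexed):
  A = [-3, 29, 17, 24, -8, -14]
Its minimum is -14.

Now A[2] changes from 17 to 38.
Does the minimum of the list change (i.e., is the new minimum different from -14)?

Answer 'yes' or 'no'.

Old min = -14
Change: A[2] 17 -> 38
Changed element was NOT the min; min changes only if 38 < -14.
New min = -14; changed? no

Answer: no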